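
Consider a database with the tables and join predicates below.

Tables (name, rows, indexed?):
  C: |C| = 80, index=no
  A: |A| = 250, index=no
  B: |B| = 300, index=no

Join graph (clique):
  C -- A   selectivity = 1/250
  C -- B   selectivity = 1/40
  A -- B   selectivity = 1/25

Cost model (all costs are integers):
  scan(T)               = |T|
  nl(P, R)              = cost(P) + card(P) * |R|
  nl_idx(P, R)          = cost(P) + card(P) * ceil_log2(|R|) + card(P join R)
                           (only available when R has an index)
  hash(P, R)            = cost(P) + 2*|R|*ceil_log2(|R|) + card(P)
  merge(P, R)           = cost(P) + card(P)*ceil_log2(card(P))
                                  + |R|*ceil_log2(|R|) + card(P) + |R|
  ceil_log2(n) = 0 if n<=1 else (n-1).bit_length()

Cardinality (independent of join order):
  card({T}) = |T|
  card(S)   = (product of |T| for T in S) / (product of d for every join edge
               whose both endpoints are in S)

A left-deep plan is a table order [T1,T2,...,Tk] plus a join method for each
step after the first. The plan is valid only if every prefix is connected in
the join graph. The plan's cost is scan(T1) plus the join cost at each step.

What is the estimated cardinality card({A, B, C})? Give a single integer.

Tables in S: A(250), B(300), C(80)
Edges inside S: C-A(d=250), C-B(d=40), A-B(d=25)
numerator = 250 * 300 * 80 = 6000000
denominator = 250 * 40 * 25 = 250000
card(S) = 6000000 / 250000 = 24

24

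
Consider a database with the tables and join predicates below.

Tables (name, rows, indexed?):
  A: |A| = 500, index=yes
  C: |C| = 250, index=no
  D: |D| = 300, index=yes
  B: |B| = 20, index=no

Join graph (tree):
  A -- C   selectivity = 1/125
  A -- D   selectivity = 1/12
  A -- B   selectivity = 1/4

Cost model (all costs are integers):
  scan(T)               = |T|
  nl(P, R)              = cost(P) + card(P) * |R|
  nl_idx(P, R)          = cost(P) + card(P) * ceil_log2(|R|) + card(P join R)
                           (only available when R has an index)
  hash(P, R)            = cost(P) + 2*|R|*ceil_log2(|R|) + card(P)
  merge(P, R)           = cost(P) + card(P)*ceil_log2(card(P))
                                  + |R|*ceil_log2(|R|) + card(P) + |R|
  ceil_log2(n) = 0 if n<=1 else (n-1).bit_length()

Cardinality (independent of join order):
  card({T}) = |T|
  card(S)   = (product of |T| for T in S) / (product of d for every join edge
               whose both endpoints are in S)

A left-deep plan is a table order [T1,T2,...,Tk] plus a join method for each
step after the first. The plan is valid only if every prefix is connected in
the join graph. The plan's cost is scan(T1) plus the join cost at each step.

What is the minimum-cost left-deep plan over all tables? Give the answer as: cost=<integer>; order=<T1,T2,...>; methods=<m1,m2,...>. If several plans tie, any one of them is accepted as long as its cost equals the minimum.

cost=15100; order=C,A,B,D; methods=nl_idx,hash,hash

Selinger DP (subsets sized 1..n):
  {A}: scan cost=500, card=500
  {C}: scan cost=250, card=250
  {D}: scan cost=300, card=300
  {B}: scan cost=20, card=20
  {AC}: card=1000; try (A,nl_idx)→3500, (C,hash)→5000, (A,merge)→7500, (C,merge)→7750, (A,hash)→9500, (A,nl)→125250 …(+1); best=3500 via (A,nl_idx)
  {AD}: card=12500; try (D,hash)→6400, (A,merge)→8300, (D,merge)→8500, (A,hash)→9600, (A,nl_idx)→15500, (D,nl_idx)→17500 …(+2); best=6400 via (D,hash)
  {AB}: card=2500; try (B,hash)→1200, (A,nl_idx)→2700, (A,merge)→5140, (B,merge)→5620, (A,hash)→9040, (A,nl)→10020 …(+1); best=1200 via (B,hash)
  {ACD}: card=25000; try (D,hash)→9900, (D,merge)→17500, (C,hash)→22900, (D,nl_idx)→37500, (C,merge)→196150, (D,nl)→303500 …(+1); best=9900 via (D,hash)
  {ABC}: card=5000; try (B,hash)→4700, (C,hash)→7700, (B,merge)→14620, (B,nl)→23500, (C,merge)→35950, (C,nl)→626200; best=4700 via (B,hash)
  {ABD}: card=62500; try (D,hash)→9100, (B,hash)→19100, (D,merge)→36700, (D,nl_idx)→86200, (B,merge)→194020, (B,nl)→256400 …(+1); best=9100 via (D,hash)
  {ABCD}: card=125000; try (D,hash)→15100, (B,hash)→35100, (C,hash)→75600, (D,merge)→77700, (D,nl_idx)→174700, (B,merge)→410020 …(+4); best=15100 via (D,hash)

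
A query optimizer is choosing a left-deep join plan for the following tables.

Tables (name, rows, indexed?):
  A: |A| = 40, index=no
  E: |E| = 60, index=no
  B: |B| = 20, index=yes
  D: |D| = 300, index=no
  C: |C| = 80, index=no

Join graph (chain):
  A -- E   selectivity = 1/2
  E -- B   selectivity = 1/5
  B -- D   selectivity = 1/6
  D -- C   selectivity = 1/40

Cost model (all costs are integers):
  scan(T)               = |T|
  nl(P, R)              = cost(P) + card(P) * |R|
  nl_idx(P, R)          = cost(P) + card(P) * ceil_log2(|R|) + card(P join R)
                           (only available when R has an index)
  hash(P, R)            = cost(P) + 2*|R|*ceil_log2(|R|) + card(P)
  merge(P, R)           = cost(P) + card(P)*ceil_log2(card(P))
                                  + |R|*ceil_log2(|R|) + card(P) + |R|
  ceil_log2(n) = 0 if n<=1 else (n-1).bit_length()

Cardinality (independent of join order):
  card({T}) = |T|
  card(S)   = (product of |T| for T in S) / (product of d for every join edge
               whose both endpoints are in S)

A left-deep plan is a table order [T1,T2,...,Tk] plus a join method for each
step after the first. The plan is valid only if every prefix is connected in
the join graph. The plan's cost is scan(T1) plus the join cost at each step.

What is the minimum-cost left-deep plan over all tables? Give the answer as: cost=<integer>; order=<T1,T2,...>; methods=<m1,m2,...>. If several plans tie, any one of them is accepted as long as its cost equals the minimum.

Selinger DP (subsets sized 1..n):
  {A}: scan cost=40, card=40
  {E}: scan cost=60, card=60
  {B}: scan cost=20, card=20
  {D}: scan cost=300, card=300
  {C}: scan cost=80, card=80
  {AE}: card=1200; try (A,hash)→600, (E,merge)→740, (A,merge)→760, (E,hash)→800, (E,nl)→2440, (A,nl)→2460; best=600 via (A,hash)
  {BE}: card=240; try (B,hash)→320, (E,merge)→560, (B,merge)→600, (B,nl_idx)→600, (E,hash)→760, (E,nl)→1220 …(+1); best=320 via (B,hash)
  {BD}: card=1000; try (B,hash)→800, (B,nl_idx)→2800, (D,merge)→3140, (B,merge)→3420, (D,hash)→5440, (D,nl)→6020 …(+1); best=800 via (B,hash)
  {CD}: card=600; try (C,hash)→1720, (D,merge)→3720, (C,merge)→3940, (D,hash)→5560, (D,nl)→24080, (C,nl)→24300; best=1720 via (C,hash)
  {ABE}: card=4800; try (A,hash)→1040, (B,hash)→2000, (A,merge)→2760, (A,nl)→9920, (B,nl_idx)→11400, (B,merge)→15120 …(+1); best=1040 via (A,hash)
  {BDE}: card=12000; try (E,hash)→2520, (D,merge)→5480, (D,hash)→5960, (E,merge)→12220, (E,nl)→60800, (D,nl)→72320; best=2520 via (E,hash)
  {BCD}: card=2000; try (B,hash)→2520, (C,hash)→2920, (B,nl_idx)→6720, (B,merge)→8440, (C,merge)→12440, (B,nl)→13720 …(+1); best=2520 via (B,hash)
  {ABDE}: card=240000; try (D,hash)→11240, (A,hash)→15000, (D,merge)→71240, (A,merge)→182800, (A,nl)→482520, (D,nl)→1441040; best=11240 via (D,hash)
  {BCDE}: card=24000; try (E,hash)→5240, (C,hash)→15640, (E,merge)→26940, (E,nl)→122520, (C,merge)→183160, (C,nl)→962520; best=5240 via (E,hash)
  {ABCDE}: card=480000; try (A,hash)→29720, (C,hash)→252360, (A,merge)→389520, (A,nl)→965240, (C,merge)→4571880, (C,nl)→19211240; best=29720 via (A,hash)

cost=29720; order=D,C,B,E,A; methods=hash,hash,hash,hash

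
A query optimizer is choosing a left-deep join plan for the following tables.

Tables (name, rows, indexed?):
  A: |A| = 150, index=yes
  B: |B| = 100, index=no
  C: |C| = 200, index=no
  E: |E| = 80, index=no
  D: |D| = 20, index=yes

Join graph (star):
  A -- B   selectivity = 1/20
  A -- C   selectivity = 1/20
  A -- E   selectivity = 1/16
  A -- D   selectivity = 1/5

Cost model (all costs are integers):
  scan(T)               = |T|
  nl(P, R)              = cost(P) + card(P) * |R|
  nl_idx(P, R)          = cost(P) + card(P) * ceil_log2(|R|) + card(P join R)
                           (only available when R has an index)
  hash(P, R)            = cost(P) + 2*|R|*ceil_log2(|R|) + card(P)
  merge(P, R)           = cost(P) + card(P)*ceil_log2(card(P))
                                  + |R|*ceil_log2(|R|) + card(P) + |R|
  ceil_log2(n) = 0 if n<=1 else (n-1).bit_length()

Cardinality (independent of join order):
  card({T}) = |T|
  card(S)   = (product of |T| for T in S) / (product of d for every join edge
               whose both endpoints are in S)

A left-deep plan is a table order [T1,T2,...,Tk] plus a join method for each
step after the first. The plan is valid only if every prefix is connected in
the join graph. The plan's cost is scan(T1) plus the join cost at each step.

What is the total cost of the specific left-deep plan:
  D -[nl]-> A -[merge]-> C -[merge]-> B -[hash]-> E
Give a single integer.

127340

step 1: scan D: cost=20, card=20
step 2: join A via nl
    card(P join A) = 20*150/(5) = 600
    cost = 20 + 20*150 = 3020
step 3: join C via merge
    card(P join C) = 600*200/(20) = 6000
    cost = 3020 + 600*10 + 200*8 + 600 + 200 = 11420
step 4: join B via merge
    card(P join B) = 6000*100/(20) = 30000
    cost = 11420 + 6000*13 + 100*7 + 6000 + 100 = 96220
step 5: join E via hash
    card(P join E) = 30000*80/(16) = 150000
    cost = 96220 + 2*80*7 + 30000 = 127340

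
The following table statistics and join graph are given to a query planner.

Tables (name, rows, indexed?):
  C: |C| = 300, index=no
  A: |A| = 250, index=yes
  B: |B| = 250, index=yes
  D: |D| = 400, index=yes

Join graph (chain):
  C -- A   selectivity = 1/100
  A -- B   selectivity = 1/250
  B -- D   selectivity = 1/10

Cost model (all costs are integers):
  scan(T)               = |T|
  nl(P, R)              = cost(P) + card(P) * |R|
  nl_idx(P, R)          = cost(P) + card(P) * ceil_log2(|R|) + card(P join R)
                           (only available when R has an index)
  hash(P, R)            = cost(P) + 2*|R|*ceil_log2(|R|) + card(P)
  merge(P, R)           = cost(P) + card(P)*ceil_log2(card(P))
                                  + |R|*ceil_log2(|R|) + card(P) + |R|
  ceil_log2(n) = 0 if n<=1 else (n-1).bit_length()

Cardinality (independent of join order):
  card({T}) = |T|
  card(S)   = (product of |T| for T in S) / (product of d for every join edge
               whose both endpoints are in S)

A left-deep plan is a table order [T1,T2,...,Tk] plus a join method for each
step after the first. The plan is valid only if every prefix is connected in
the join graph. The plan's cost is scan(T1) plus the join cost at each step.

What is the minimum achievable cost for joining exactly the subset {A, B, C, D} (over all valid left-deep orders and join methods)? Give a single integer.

Selinger DP over subsets of {A,B,C,D}:
  {C}: scan cost=300, card=300
  {A}: scan cost=250, card=250
  {B}: scan cost=250, card=250
  {D}: scan cost=400, card=400
  {AC}: card=750; try (A,nl_idx)→3450, (A,hash)→4600, (C,merge)→5500, (A,merge)→5550, (C,hash)→5900, (C,nl)→75250 …(+1); best=3450 via (A,nl_idx)
  {AB}: card=250; try (B,nl_idx)→2500, (A,nl_idx)→2500, (B,hash)→4500, (A,hash)→4500, (B,merge)→4750, (A,merge)→4750 …(+2); best=2500 via (B,nl_idx)
  {BD}: card=10000; try (B,hash)→4800, (D,merge)→6500, (B,merge)→6650, (D,hash)→7700, (D,nl_idx)→12500, (B,nl_idx)→13600 …(+2); best=4800 via (B,hash)
  {ABC}: card=750; try (C,merge)→7750, (C,hash)→8150, (B,hash)→8200, (B,nl_idx)→10200, (B,merge)→13950, (C,nl)→77500 …(+1); best=7750 via (C,merge)
  {ABD}: card=10000; try (D,merge)→8750, (D,hash)→9950, (D,nl_idx)→14750, (A,hash)→18800, (A,nl_idx)→94800, (D,nl)→102500 …(+2); best=8750 via (D,merge)
  {ABCD}: card=30000; try (D,hash)→15700, (D,merge)→20000, (C,hash)→24150, (D,nl_idx)→44500, (C,merge)→161750, (D,nl)→307750 …(+1); best=15700 via (D,hash)

15700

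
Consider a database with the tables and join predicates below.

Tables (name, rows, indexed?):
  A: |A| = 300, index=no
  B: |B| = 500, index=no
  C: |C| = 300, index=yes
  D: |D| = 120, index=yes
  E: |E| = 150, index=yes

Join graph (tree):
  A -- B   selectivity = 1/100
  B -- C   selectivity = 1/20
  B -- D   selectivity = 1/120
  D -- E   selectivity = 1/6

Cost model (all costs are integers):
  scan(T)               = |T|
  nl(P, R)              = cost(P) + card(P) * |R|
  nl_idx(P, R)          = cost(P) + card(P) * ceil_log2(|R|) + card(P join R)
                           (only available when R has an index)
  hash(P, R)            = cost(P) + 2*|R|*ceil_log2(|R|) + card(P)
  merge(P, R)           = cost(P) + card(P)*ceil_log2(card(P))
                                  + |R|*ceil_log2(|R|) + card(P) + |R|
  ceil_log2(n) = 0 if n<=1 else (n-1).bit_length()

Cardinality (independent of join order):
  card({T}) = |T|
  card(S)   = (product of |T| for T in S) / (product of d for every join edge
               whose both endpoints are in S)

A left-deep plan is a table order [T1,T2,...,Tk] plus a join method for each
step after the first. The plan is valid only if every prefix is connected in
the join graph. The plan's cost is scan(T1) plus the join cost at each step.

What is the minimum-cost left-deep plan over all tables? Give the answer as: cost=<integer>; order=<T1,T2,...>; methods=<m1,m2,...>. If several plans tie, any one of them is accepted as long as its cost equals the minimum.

Selinger DP (subsets sized 1..n):
  {A}: scan cost=300, card=300
  {B}: scan cost=500, card=500
  {C}: scan cost=300, card=300
  {D}: scan cost=120, card=120
  {E}: scan cost=150, card=150
  {AB}: card=1500; try (A,hash)→6400, (B,merge)→8300, (A,merge)→8500, (B,hash)→9600, (B,nl)→150300, (A,nl)→150500; best=6400 via (A,hash)
  {BC}: card=7500; try (C,hash)→6400, (B,merge)→8300, (C,merge)→8500, (B,hash)→9600, (C,nl_idx)→12500, (B,nl)→150300 …(+1); best=6400 via (C,hash)
  {BD}: card=500; try (D,hash)→2680, (D,nl_idx)→4500, (B,merge)→6080, (D,merge)→6460, (B,hash)→9240, (B,nl)→60120 …(+1); best=2680 via (D,hash)
  {DE}: card=3000; try (D,hash)→1980, (E,merge)→2430, (D,merge)→2460, (E,hash)→2640, (E,nl_idx)→4080, (D,nl_idx)→4200 …(+2); best=1980 via (D,hash)
  {ABC}: card=22500; try (C,hash)→13300, (A,hash)→19300, (C,merge)→27400, (C,nl_idx)→42400, (A,merge)→114400, (C,nl)→456400 …(+1); best=13300 via (C,hash)
  {ABD}: card=1500; try (A,hash)→8580, (D,hash)→9580, (A,merge)→10680, (D,nl_idx)→18400, (D,merge)→25360, (A,nl)→152680 …(+1); best=8580 via (A,hash)
  {BCD}: card=7500; try (C,hash)→8580, (C,merge)→10680, (C,nl_idx)→14680, (D,hash)→15580, (D,nl_idx)→66400, (D,merge)→112360 …(+2); best=8580 via (C,hash)
  {BDE}: card=12500; try (E,hash)→5580, (E,merge)→9030, (B,hash)→13980, (E,nl_idx)→19180, (B,merge)→45980, (E,nl)→77680 …(+1); best=5580 via (E,hash)
  {ABCD}: card=22500; try (C,hash)→15480, (A,hash)→21480, (C,merge)→29580, (D,hash)→37480, (C,nl_idx)→44580, (A,merge)→116580 …(+5); best=15480 via (C,hash)
  {ABDE}: card=37500; try (E,hash)→12480, (A,hash)→23480, (E,merge)→27930, (E,nl_idx)→58080, (A,merge)→196080, (E,nl)→233580 …(+1); best=12480 via (E,hash)
  {BCDE}: card=187500; try (E,hash)→18480, (C,hash)→23480, (E,merge)→114930, (C,merge)→196080, (E,nl_idx)→256080, (C,nl_idx)→305580 …(+2); best=18480 via (E,hash)
  {ABCDE}: card=562500; try (E,hash)→40380, (C,hash)→55380, (A,hash)→211380, (E,merge)→376830, (C,merge)→652980, (E,nl_idx)→757980 …(+5); best=40380 via (E,hash)

cost=40380; order=B,D,A,C,E; methods=hash,hash,hash,hash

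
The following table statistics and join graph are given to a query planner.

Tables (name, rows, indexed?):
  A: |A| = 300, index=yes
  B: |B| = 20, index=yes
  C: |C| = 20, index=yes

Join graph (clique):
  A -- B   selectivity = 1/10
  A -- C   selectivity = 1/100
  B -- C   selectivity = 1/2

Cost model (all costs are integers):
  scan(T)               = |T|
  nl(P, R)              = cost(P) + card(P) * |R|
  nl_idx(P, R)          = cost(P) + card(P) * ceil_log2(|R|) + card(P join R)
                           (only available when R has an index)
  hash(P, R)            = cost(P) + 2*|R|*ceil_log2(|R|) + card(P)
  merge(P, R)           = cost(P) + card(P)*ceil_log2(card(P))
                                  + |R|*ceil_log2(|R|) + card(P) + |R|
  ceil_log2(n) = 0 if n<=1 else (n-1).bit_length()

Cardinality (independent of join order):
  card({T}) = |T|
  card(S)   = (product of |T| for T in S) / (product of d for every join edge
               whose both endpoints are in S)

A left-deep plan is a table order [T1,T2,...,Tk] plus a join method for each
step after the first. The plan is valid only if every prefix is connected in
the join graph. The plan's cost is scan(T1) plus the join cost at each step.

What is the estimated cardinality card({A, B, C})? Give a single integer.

Tables in S: A(300), B(20), C(20)
Edges inside S: A-B(d=10), A-C(d=100), B-C(d=2)
numerator = 300 * 20 * 20 = 120000
denominator = 10 * 100 * 2 = 2000
card(S) = 120000 / 2000 = 60

60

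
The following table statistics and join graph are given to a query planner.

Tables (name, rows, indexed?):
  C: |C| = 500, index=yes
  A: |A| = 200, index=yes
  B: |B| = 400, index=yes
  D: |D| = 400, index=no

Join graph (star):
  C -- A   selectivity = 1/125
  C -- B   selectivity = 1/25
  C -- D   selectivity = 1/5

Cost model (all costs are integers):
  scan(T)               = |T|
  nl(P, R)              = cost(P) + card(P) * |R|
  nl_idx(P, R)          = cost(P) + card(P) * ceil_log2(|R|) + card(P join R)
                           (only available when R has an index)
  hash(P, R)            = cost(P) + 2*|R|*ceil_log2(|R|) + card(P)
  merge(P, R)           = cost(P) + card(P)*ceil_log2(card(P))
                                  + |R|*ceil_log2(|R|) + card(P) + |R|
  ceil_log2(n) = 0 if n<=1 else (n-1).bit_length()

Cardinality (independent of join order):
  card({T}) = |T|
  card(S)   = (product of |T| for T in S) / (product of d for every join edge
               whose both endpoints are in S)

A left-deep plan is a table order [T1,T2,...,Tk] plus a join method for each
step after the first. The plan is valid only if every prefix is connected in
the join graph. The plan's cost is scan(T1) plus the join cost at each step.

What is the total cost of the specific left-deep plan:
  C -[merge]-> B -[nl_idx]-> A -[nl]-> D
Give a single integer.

5206300

step 1: scan C: cost=500, card=500
step 2: join B via merge
    card(P join B) = 500*400/(25) = 8000
    cost = 500 + 500*9 + 400*9 + 500 + 400 = 9500
step 3: join A via nl_idx
    card(P join A) = 8000*200/(125) = 12800
    cost = 9500 + 8000*8 + 12800 = 86300
step 4: join D via nl
    card(P join D) = 12800*400/(5) = 1024000
    cost = 86300 + 12800*400 = 5206300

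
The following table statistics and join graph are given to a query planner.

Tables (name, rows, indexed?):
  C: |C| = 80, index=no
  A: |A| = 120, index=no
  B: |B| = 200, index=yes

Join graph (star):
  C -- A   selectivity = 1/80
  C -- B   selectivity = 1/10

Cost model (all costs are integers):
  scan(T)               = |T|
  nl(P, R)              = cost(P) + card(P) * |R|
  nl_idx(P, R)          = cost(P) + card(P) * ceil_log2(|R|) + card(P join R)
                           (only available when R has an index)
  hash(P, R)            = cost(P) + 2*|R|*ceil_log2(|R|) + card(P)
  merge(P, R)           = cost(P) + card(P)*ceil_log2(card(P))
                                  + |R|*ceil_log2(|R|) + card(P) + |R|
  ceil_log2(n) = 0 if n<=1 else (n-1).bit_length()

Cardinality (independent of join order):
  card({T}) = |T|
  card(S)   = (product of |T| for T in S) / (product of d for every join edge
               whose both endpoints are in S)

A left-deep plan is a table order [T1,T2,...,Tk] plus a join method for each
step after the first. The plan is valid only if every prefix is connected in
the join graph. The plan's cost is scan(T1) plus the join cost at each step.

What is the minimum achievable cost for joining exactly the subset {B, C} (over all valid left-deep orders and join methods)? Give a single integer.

Selinger DP over subsets of {B,C}:
  {C}: scan cost=80, card=80
  {B}: scan cost=200, card=200
  {BC}: card=1600; try (C,hash)→1520, (B,nl_idx)→2320, (B,merge)→2520, (C,merge)→2640, (B,hash)→3360, (B,nl)→16080 …(+1); best=1520 via (C,hash)

1520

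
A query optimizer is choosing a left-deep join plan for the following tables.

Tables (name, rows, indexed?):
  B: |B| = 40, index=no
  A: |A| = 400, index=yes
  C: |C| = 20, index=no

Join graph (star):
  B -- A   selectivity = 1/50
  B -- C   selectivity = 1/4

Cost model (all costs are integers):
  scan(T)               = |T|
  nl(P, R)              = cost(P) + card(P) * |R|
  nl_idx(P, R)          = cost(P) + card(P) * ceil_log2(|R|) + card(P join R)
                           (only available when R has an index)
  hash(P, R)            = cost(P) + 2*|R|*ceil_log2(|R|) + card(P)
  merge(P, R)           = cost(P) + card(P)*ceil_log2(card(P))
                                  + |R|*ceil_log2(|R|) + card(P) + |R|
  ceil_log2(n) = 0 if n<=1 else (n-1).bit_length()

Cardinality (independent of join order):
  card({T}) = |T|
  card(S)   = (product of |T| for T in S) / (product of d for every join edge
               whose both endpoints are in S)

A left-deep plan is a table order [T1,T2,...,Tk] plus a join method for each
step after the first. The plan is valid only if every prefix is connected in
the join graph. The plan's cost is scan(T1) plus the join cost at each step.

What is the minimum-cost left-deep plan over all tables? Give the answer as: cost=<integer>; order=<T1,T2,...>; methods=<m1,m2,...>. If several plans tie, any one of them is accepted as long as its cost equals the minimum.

Selinger DP (subsets sized 1..n):
  {B}: scan cost=40, card=40
  {A}: scan cost=400, card=400
  {C}: scan cost=20, card=20
  {AB}: card=320; try (A,nl_idx)→720, (B,hash)→1280, (A,merge)→4320, (B,merge)→4680, (A,hash)→7280, (A,nl)→16040 …(+1); best=720 via (A,nl_idx)
  {BC}: card=200; try (C,hash)→280, (B,merge)→420, (C,merge)→440, (B,hash)→520, (B,nl)→820, (C,nl)→840; best=280 via (C,hash)
  {ABC}: card=1600; try (C,hash)→1240, (A,nl_idx)→3680, (C,merge)→4040, (A,merge)→6080, (C,nl)→7120, (A,hash)→7680 …(+1); best=1240 via (C,hash)

cost=1240; order=B,A,C; methods=nl_idx,hash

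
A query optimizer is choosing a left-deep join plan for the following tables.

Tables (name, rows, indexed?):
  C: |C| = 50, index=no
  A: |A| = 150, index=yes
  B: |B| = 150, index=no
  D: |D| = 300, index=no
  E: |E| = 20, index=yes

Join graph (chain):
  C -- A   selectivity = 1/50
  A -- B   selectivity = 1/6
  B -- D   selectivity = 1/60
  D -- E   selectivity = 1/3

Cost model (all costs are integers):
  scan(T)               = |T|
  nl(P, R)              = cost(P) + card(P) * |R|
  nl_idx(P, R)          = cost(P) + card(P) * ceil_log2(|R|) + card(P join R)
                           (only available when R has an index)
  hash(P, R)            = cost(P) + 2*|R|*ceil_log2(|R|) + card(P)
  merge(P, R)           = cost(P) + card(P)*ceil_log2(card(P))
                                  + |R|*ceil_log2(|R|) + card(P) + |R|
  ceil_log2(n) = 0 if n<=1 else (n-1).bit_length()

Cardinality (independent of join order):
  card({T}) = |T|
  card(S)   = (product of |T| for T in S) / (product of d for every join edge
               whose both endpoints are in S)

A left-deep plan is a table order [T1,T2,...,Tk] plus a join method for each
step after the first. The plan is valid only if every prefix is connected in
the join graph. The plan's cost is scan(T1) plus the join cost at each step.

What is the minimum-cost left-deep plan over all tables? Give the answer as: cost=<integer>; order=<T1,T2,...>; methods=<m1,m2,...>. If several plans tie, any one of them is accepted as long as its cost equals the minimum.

Selinger DP (subsets sized 1..n):
  {C}: scan cost=50, card=50
  {A}: scan cost=150, card=150
  {B}: scan cost=150, card=150
  {D}: scan cost=300, card=300
  {E}: scan cost=20, card=20
  {AC}: card=150; try (A,nl_idx)→600, (C,hash)→900, (A,merge)→1750, (C,merge)→1850, (A,hash)→2500, (A,nl)→7550 …(+1); best=600 via (A,nl_idx)
  {AB}: card=3750; try (B,hash)→2700, (A,hash)→2700, (B,merge)→2850, (A,merge)→2850, (A,nl_idx)→5100, (B,nl)→22650 …(+1); best=2700 via (B,hash)
  {BD}: card=750; try (B,hash)→3000, (D,merge)→4500, (B,merge)→4650, (D,hash)→5700, (D,nl)→45150, (B,nl)→45300; best=3000 via (B,hash)
  {DE}: card=2000; try (E,hash)→800, (D,merge)→3140, (E,merge)→3420, (E,nl_idx)→3800, (D,hash)→5440, (D,nl)→6020 …(+1); best=800 via (E,hash)
  {ABC}: card=3750; try (B,hash)→3150, (B,merge)→3300, (C,hash)→7050, (B,nl)→23100, (C,merge)→51800, (C,nl)→190200; best=3150 via (B,hash)
  {ABD}: card=18750; try (A,hash)→6150, (D,hash)→11850, (A,merge)→12600, (A,nl_idx)→27750, (D,merge)→54450, (A,nl)→115500 …(+1); best=6150 via (A,hash)
  {BDE}: card=5000; try (E,hash)→3950, (B,hash)→5200, (E,merge)→11370, (E,nl_idx)→11750, (E,nl)→18000, (B,merge)→26150 …(+1); best=3950 via (E,hash)
  {ABCD}: card=18750; try (D,hash)→12300, (C,hash)→25500, (D,merge)→54900, (C,merge)→306500, (C,nl)→943650, (D,nl)→1128150; best=12300 via (D,hash)
  {ABDE}: card=125000; try (A,hash)→11350, (E,hash)→25100, (A,merge)→75300, (A,nl_idx)→168950, (E,nl_idx)→224900, (E,merge)→306270 …(+2); best=11350 via (A,hash)
  {ABCDE}: card=125000; try (E,hash)→31250, (C,hash)→136950, (E,nl_idx)→231050, (E,merge)→312420, (E,nl)→387300, (C,merge)→2261700 …(+1); best=31250 via (E,hash)

cost=31250; order=C,A,B,D,E; methods=nl_idx,hash,hash,hash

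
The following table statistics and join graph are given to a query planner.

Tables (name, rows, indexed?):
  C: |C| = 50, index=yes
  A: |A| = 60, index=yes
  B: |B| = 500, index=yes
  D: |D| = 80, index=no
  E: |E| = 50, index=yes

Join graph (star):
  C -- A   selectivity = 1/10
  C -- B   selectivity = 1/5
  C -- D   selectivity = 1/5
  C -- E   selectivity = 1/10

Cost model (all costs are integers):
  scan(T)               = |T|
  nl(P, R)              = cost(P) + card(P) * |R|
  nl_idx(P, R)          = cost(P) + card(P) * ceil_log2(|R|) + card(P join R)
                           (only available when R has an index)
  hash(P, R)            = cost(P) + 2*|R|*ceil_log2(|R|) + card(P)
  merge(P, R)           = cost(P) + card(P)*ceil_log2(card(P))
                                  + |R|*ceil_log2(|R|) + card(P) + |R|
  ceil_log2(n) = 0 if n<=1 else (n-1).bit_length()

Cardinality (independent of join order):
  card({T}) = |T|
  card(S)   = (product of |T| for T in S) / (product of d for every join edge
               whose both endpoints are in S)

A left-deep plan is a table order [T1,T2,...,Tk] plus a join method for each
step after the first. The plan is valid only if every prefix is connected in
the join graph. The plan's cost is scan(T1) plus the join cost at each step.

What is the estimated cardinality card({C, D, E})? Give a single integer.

Tables in S: C(50), D(80), E(50)
Edges inside S: C-D(d=5), C-E(d=10)
numerator = 50 * 80 * 50 = 200000
denominator = 5 * 10 = 50
card(S) = 200000 / 50 = 4000

4000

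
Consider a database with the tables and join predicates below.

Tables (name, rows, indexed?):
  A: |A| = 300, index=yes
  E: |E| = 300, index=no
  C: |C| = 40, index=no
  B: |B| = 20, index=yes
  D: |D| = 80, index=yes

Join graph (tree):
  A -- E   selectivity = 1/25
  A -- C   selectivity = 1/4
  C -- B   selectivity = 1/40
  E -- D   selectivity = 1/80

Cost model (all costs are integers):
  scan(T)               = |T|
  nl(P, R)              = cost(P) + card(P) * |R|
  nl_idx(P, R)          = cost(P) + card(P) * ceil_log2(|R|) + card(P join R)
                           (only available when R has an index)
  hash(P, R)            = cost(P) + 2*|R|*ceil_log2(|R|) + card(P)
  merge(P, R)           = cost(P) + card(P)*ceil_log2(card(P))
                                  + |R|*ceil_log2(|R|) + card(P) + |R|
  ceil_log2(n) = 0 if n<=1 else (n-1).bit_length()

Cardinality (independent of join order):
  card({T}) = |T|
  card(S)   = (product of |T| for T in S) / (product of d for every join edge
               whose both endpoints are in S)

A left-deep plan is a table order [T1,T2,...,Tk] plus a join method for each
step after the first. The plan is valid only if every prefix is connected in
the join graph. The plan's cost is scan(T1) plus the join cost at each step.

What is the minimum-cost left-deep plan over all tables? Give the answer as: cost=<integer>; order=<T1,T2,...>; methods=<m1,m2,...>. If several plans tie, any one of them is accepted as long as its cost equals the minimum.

Selinger DP (subsets sized 1..n):
  {A}: scan cost=300, card=300
  {E}: scan cost=300, card=300
  {C}: scan cost=40, card=40
  {B}: scan cost=20, card=20
  {D}: scan cost=80, card=80
  {AE}: card=3600; try (E,hash)→6000, (A,hash)→6000, (E,merge)→6300, (A,merge)→6300, (A,nl_idx)→6600, (E,nl)→90300 …(+1); best=6000 via (E,hash)
  {AC}: card=3000; try (C,hash)→1080, (A,merge)→3320, (A,nl_idx)→3400, (C,merge)→3580, (A,hash)→5480, (A,nl)→12040 …(+1); best=1080 via (C,hash)
  {DE}: card=300; try (D,hash)→1720, (D,nl_idx)→2700, (E,merge)→3720, (D,merge)→3940, (E,hash)→5560, (E,nl)→24080 …(+1); best=1720 via (D,hash)
  {BC}: card=20; try (B,nl_idx)→260, (B,hash)→280, (C,merge)→420, (B,merge)→440, (C,hash)→520, (C,nl)→820 …(+1); best=260 via (B,nl_idx)
  {ACE}: card=36000; try (E,hash)→9480, (C,hash)→10080, (E,merge)→43080, (C,merge)→53080, (C,nl)→150000, (E,nl)→901080; best=9480 via (E,hash)
  {ADE}: card=3600; try (A,hash)→7420, (A,merge)→7720, (A,nl_idx)→8020, (D,hash)→10720, (D,nl_idx)→34800, (D,merge)→53440 …(+2); best=7420 via (A,hash)
  {ABC}: card=1500; try (A,nl_idx)→1940, (A,merge)→3380, (B,hash)→4280, (A,hash)→5680, (A,nl)→6260, (B,nl_idx)→17580 …(+2); best=1940 via (A,nl_idx)
  {ABCE}: card=18000; try (E,hash)→8840, (E,merge)→22940, (B,hash)→45680, (B,nl_idx)→207480, (E,nl)→451940, (B,merge)→621600 …(+1); best=8840 via (E,hash)
  {ACDE}: card=36000; try (C,hash)→11500, (D,hash)→46600, (C,merge)→54500, (C,nl)→151420, (D,nl_idx)→297480, (D,merge)→622120 …(+1); best=11500 via (C,hash)
  {ABCDE}: card=18000; try (D,hash)→27960, (B,hash)→47700, (D,nl_idx)→152840, (B,nl_idx)→209500, (D,merge)→297480, (B,merge)→623620 …(+2); best=27960 via (D,hash)

cost=27960; order=C,B,A,E,D; methods=nl_idx,nl_idx,hash,hash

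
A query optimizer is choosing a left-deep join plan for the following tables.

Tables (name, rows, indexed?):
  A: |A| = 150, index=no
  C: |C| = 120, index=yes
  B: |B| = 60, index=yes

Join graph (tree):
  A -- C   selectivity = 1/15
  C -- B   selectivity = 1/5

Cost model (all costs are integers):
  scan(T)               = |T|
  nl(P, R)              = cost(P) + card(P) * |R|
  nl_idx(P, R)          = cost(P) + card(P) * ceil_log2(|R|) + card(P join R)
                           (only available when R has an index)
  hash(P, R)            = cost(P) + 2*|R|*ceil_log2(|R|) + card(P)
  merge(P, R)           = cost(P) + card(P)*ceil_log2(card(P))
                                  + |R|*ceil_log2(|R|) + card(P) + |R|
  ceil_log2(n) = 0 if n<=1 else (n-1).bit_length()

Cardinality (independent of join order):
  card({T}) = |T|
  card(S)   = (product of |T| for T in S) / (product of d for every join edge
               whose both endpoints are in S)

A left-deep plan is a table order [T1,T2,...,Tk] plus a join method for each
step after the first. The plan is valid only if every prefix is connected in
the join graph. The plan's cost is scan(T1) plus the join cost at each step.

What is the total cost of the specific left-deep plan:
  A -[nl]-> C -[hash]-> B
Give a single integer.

20070

step 1: scan A: cost=150, card=150
step 2: join C via nl
    card(P join C) = 150*120/(15) = 1200
    cost = 150 + 150*120 = 18150
step 3: join B via hash
    card(P join B) = 1200*60/(5) = 14400
    cost = 18150 + 2*60*6 + 1200 = 20070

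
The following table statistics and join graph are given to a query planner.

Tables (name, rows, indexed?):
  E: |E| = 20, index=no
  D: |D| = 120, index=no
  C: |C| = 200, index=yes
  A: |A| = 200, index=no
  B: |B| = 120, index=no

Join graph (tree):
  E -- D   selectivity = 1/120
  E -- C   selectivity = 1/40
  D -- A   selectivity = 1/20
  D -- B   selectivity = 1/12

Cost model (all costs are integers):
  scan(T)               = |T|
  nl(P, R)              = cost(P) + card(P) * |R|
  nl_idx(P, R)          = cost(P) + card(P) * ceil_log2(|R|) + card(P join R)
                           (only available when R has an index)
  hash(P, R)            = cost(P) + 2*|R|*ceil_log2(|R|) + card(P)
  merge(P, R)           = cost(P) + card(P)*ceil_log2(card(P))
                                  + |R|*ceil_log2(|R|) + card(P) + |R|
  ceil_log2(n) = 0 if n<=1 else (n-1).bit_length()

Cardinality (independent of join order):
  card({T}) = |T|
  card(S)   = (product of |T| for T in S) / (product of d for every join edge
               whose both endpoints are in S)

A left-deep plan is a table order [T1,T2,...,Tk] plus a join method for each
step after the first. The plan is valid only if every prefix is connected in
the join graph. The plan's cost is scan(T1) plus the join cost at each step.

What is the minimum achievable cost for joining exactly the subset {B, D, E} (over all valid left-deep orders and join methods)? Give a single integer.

Selinger DP over subsets of {B,D,E}:
  {E}: scan cost=20, card=20
  {D}: scan cost=120, card=120
  {B}: scan cost=120, card=120
  {DE}: card=20; try (E,hash)→440, (D,merge)→1100, (E,merge)→1200, (D,hash)→1720, (D,nl)→2420, (E,nl)→2520; best=440 via (E,hash)
  {BD}: card=1200; try (D,hash)→1920, (B,hash)→1920, (D,merge)→2040, (B,merge)→2040, (D,nl)→14520, (B,nl)→14520; best=1920 via (D,hash)
  {BDE}: card=200; try (B,merge)→1520, (B,hash)→2140, (B,nl)→2840, (E,hash)→3320, (E,merge)→16440, (E,nl)→25920; best=1520 via (B,merge)

1520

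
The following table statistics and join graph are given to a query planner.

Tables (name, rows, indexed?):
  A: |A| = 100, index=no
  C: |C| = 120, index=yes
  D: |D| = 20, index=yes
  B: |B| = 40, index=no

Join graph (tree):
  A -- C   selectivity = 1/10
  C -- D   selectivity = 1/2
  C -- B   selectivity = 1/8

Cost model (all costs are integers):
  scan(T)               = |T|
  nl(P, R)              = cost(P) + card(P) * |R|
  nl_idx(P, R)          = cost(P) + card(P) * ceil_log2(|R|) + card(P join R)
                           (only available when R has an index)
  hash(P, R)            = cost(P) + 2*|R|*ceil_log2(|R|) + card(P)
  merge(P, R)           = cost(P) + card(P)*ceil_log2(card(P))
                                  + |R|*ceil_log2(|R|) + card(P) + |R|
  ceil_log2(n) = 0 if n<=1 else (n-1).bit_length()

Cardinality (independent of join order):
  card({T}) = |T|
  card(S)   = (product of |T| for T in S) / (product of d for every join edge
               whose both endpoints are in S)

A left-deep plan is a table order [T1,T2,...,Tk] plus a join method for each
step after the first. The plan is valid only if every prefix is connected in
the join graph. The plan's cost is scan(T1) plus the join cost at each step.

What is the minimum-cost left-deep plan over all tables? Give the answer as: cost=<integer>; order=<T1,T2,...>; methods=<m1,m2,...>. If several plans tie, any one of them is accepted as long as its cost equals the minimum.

cost=8920; order=C,B,A,D; methods=hash,hash,hash

Selinger DP (subsets sized 1..n):
  {A}: scan cost=100, card=100
  {C}: scan cost=120, card=120
  {D}: scan cost=20, card=20
  {B}: scan cost=40, card=40
  {AC}: card=1200; try (A,hash)→1640, (C,merge)→1860, (C,hash)→1880, (A,merge)→1880, (C,nl_idx)→2000, (C,nl)→12100 …(+1); best=1640 via (A,hash)
  {CD}: card=1200; try (D,hash)→440, (C,merge)→1100, (D,merge)→1200, (C,nl_idx)→1360, (C,hash)→1720, (D,nl_idx)→1920 …(+2); best=440 via (D,hash)
  {BC}: card=600; try (B,hash)→720, (C,nl_idx)→920, (C,merge)→1280, (B,merge)→1360, (C,hash)→1760, (C,nl)→4840 …(+1); best=720 via (B,hash)
  {ACD}: card=12000; try (D,hash)→3040, (A,hash)→3040, (A,merge)→15640, (D,merge)→16160, (D,nl_idx)→19640, (D,nl)→25640 …(+1); best=3040 via (D,hash)
  {ABC}: card=6000; try (A,hash)→2720, (B,hash)→3320, (A,merge)→8120, (B,merge)→16320, (B,nl)→49640, (A,nl)→60720; best=2720 via (A,hash)
  {BCD}: card=6000; try (D,hash)→1520, (B,hash)→2120, (D,merge)→7440, (D,nl_idx)→9720, (D,nl)→12720, (B,merge)→15120 …(+1); best=1520 via (D,hash)
  {ABCD}: card=60000; try (D,hash)→8920, (A,hash)→8920, (B,hash)→15520, (A,merge)→86320, (D,merge)→86840, (D,nl_idx)→92720 …(+4); best=8920 via (D,hash)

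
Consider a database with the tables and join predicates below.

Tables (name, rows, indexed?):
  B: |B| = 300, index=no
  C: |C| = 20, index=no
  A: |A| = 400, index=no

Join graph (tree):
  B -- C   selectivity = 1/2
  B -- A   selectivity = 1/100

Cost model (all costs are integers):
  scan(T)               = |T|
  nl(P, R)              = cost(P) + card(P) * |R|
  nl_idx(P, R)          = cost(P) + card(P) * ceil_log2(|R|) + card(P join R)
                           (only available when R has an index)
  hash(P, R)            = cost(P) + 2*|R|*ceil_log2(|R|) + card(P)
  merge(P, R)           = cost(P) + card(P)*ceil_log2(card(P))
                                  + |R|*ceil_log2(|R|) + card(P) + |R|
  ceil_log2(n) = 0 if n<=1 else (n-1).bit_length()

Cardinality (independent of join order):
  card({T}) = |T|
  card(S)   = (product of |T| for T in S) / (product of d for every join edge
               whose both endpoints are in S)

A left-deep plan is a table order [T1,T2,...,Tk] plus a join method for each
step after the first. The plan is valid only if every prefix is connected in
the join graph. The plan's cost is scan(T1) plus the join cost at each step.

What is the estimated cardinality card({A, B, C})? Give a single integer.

12000

Tables in S: A(400), B(300), C(20)
Edges inside S: B-C(d=2), B-A(d=100)
numerator = 400 * 300 * 20 = 2400000
denominator = 2 * 100 = 200
card(S) = 2400000 / 200 = 12000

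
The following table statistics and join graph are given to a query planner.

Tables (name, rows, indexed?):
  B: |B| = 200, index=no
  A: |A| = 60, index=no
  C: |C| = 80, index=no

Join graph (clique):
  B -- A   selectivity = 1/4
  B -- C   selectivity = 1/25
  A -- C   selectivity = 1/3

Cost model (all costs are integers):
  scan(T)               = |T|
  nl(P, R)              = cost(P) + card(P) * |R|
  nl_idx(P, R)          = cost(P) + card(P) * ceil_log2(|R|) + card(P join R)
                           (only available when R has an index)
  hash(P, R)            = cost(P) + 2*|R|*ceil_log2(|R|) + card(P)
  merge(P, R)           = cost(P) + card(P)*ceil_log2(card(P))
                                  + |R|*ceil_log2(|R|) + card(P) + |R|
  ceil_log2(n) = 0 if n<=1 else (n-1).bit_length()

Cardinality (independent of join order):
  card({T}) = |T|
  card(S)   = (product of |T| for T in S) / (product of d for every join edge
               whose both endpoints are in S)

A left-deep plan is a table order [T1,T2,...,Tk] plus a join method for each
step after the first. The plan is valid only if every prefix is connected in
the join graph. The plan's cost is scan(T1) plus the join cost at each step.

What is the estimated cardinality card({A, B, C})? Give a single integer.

3200

Tables in S: A(60), B(200), C(80)
Edges inside S: B-A(d=4), B-C(d=25), A-C(d=3)
numerator = 60 * 200 * 80 = 960000
denominator = 4 * 25 * 3 = 300
card(S) = 960000 / 300 = 3200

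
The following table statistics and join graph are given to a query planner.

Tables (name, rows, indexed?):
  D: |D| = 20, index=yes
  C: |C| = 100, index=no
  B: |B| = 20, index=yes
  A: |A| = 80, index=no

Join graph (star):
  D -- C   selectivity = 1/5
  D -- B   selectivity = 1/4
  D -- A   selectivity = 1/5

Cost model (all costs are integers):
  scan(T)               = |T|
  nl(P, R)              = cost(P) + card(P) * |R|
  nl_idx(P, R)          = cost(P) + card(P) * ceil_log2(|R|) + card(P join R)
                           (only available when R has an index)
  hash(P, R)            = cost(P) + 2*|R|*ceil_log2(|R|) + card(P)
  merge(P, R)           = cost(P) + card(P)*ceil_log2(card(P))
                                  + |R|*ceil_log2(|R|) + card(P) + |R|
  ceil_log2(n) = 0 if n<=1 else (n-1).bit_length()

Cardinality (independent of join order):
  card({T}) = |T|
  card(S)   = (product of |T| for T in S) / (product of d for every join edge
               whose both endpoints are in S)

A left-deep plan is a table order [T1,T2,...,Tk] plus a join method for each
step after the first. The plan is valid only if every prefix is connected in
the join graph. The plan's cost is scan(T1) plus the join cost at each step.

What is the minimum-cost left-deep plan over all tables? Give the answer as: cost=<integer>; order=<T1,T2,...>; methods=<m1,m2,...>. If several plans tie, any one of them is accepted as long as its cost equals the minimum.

cost=3880; order=A,D,B,C; methods=hash,hash,hash

Selinger DP (subsets sized 1..n):
  {D}: scan cost=20, card=20
  {C}: scan cost=100, card=100
  {B}: scan cost=20, card=20
  {A}: scan cost=80, card=80
  {CD}: card=400; try (D,hash)→400, (C,merge)→940, (D,nl_idx)→1000, (D,merge)→1020, (C,hash)→1440, (C,nl)→2020 …(+1); best=400 via (D,hash)
  {BD}: card=100; try (D,nl_idx)→220, (B,nl_idx)→220, (D,hash)→240, (B,hash)→240, (D,merge)→260, (B,merge)→260 …(+2); best=220 via (D,nl_idx)
  {AD}: card=320; try (D,hash)→360, (A,merge)→780, (D,nl_idx)→800, (D,merge)→840, (A,hash)→1160, (A,nl)→1620 …(+1); best=360 via (D,hash)
  {BCD}: card=2000; try (B,hash)→1000, (C,hash)→1720, (C,merge)→1820, (B,nl_idx)→4400, (B,merge)→4520, (B,nl)→8400 …(+1); best=1000 via (B,hash)
  {ACD}: card=6400; try (A,hash)→1920, (C,hash)→2080, (C,merge)→4360, (A,merge)→5040, (C,nl)→32360, (A,nl)→32400; best=1920 via (A,hash)
  {ABD}: card=1600; try (B,hash)→880, (A,hash)→1440, (A,merge)→1660, (B,nl_idx)→3560, (B,merge)→3680, (B,nl)→6760 …(+1); best=880 via (B,hash)
  {ABCD}: card=32000; try (C,hash)→3880, (A,hash)→4120, (B,hash)→8520, (C,merge)→20880, (A,merge)→25640, (B,nl_idx)→65920 …(+4); best=3880 via (C,hash)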